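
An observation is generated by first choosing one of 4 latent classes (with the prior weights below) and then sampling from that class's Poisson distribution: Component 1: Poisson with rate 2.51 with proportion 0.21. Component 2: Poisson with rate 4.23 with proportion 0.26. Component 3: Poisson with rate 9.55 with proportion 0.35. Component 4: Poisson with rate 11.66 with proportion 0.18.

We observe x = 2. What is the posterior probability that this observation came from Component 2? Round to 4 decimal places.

The responsibility of component k is π_k f_k(x) divided by Σ_j π_j f_j(x).
Evaluate each component's likelihood at the observed value:
  p_1 = e^(−2.51)·2.51^2/2! = 0.255999
  p_2 = e^(−4.23)·4.23^2/2! = 0.130192
  p_3 = e^(−9.55)·9.55^2/2! = 0.00324687
  p_4 = e^(−11.66)·11.66^2/2! = 0.000586805
Prior × likelihood for each component:
  π_1·p_1 = 0.21 × 0.255999 = 0.0537598
  π_2·p_2 = 0.26 × 0.130192 = 0.03385
  π_3·p_3 = 0.35 × 0.00324687 = 0.0011364
  π_4·p_4 = 0.18 × 0.000586805 = 0.000105625
Denominator: 0.0537598 + 0.03385 + 0.0011364 + 0.000105625 = 0.0888518
So the posterior for Component 2 is 0.03385 / 0.0888518 ≈ 0.3810.

0.3810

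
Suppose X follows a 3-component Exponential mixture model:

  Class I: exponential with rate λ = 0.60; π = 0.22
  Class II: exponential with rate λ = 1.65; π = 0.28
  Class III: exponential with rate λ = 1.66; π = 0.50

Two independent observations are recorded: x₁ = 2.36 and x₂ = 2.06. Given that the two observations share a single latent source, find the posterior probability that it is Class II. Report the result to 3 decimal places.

Apply Bayes' rule: the posterior for each component is proportional to its prior times its likelihood at x.
Since both observations come from the same component, the likelihood for component k is f_k(x₁)·f_k(x₂).
  L_I = [0.60·e^(−0.60·2.36) = 0.60·e^(−1.4160) = 0.14561] × [0.174326] = 0.0253836
  L_II = [1.65·e^(−1.65·2.36) = 1.65·e^(−3.8940) = 0.0336002] × [0.055121] = 0.00185207
  L_III = [1.66·e^(−1.66·2.36) = 1.66·e^(−3.9176) = 0.0330154] × [0.0543244] = 0.00179354
Weight by the priors:
  P(Z=I)·L_I = 0.22 × 0.0253836 = 0.0055844
  P(Z=II)·L_II = 0.28 × 0.00185207 = 0.000518581
  P(Z=III)·L_III = 0.50 × 0.00179354 = 0.000896769
Evidence: 0.0055844 + 0.000518581 + 0.000896769 = 0.00699975
So the posterior for Class II is 0.000518581 / 0.00699975 ≈ 0.074.

0.074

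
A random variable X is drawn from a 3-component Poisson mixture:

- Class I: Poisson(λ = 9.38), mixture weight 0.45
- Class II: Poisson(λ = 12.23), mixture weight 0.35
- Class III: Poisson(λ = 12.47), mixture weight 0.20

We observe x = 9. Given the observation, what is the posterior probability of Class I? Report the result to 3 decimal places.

By Bayes' theorem, P(k | x) = π_k f_k(x) / Σ_j π_j f_j(x).
Evaluate each component's likelihood at the observed value:
  L_I = e^(−9.38)·9.38^9/9! = 0.130732
  L_II = e^(−12.23)·12.23^9/9! = 0.0823481
  L_III = e^(−12.47)·12.47^9/9! = 0.0771583
Weight by the priors:
  π_I·L_I = 0.45 × 0.130732 = 0.0588292
  π_II·L_II = 0.35 × 0.0823481 = 0.0288218
  π_III·L_III = 0.20 × 0.0771583 = 0.0154317
Evidence: 0.0588292 + 0.0288218 + 0.0154317 = 0.103083
P(Class I | the observation) ≈ 0.571

0.571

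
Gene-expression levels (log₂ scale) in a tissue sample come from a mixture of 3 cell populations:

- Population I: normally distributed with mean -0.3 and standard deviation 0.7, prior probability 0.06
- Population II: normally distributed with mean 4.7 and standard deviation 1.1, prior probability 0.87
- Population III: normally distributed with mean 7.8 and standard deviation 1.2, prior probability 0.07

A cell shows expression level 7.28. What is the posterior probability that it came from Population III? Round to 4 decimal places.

P(component k | x) = π_k·f_k(x) / marginal(x), where marginal(x) = Σ_j π_j·f_j(x).
Component likelihoods at x = 7.28:
  L_I = 1.96594e-26
  L_II = 0.0231716
  L_III = 0.302659
Prior × likelihood for each component:
  π_I·L_I = 0.06 × 1.96594e-26 = 1.17956e-27
  π_II·L_II = 0.87 × 0.0231716 = 0.0201593
  π_III·L_III = 0.07 × 0.302659 = 0.0211861
Marginal: 1.17956e-27 + 0.0201593 + 0.0211861 = 0.0413454
P(Population III | 7.28) ≈ 0.5124

0.5124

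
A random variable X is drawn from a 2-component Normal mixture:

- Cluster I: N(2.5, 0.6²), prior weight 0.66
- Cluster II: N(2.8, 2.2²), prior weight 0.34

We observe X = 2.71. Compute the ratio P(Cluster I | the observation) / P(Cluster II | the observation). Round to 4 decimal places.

6.7004

The posterior odds equal the prior odds times the likelihood ratio: (π_i/π_j)·(f_i(x)/f_j(x)).
Normal densities:
  L_I = (1/(0.6·√(2π)))·exp(−(2.71−2.5)²/(2·0.6²)) = 0.664904·exp(-0.06125) = 0.625401
  L_II = (1/(2.2·√(2π)))·exp(−(2.71−2.8)²/(2·2.2²)) = 0.181337·exp(-0.00084) = 0.181186
0.412764 / 0.0616031 ≈ 6.7004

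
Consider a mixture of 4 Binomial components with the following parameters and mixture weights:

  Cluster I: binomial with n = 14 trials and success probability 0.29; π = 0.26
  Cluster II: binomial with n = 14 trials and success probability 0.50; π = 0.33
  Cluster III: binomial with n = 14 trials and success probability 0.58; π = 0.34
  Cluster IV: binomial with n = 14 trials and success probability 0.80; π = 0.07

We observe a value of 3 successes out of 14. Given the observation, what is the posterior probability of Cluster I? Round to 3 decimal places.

0.855

P(component k | x) = π_k·f_k(x) / marginal(x), where marginal(x) = Σ_j π_j·f_j(x).
Binomial probabilities:
  L_I = 0.205181
  L_II = 0.0222168
  L_III = 0.0050948
  L_IV = 3.81682e-06
Weight by the priors:
  π_I·L_I = 0.26 × 0.205181 = 0.0533471
  π_II·L_II = 0.33 × 0.0222168 = 0.00733154
  π_III·L_III = 0.34 × 0.0050948 = 0.00173223
  π_IV·L_IV = 0.07 × 3.81682e-06 = 2.67177e-07
Denominator: 0.0533471 + 0.00733154 + 0.00173223 + 2.67177e-07 = 0.0624111
P(Cluster I | data) = 0.0533471 / 0.0624111 ≈ 0.855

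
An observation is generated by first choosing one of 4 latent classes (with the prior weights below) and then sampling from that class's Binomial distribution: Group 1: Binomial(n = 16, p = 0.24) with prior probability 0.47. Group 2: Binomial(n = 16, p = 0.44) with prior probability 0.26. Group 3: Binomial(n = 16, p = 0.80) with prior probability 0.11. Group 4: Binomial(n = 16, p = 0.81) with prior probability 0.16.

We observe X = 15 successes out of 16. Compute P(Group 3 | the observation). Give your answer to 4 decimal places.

Apply Bayes' rule: the posterior for each component is proportional to its prior times its likelihood at x.
Evaluate each component's likelihood at the observed value:
  L_1 = C(16,15)·0.24^15·0.76^1 = 16·5.04857e-10·0.76 = 6.13906e-09
  L_2 = C(16,15)·0.44^15·0.56^1 = 16·4.48529e-06·0.56 = 4.01882e-05
  L_3 = C(16,15)·0.80^15·0.20^1 = 16·0.0351844·0.2 = 0.11259
  L_4 = C(16,15)·0.81^15·0.19^1 = 16·0.0423912·0.19 = 0.128869
Weight by the priors:
  P(Z=1)·L_1 = 0.47 × 6.13906e-09 = 2.88536e-09
  P(Z=2)·L_2 = 0.26 × 4.01882e-05 = 1.04489e-05
  P(Z=3)·L_3 = 0.11 × 0.11259 = 0.0123849
  P(Z=4)·L_4 = 0.16 × 0.128869 = 0.0206191
Marginal: 2.88536e-09 + 1.04489e-05 + 0.0123849 + 0.0206191 = 0.0330144
P(Group 3 | x) ≈ 0.3751

0.3751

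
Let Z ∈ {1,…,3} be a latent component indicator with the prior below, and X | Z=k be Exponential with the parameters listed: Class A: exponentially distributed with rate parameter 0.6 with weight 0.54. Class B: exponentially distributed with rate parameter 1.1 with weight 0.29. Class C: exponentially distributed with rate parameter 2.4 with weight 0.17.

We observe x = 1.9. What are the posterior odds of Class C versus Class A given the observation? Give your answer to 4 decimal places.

Only the two components matter; the odds are (w_i f_i(x)) / (w_j f_j(x)).
Evaluate each component's likelihood at the observed value:
  f_A = 0.191891
  f_B = 0.136056
  f_C = 0.0251089
0.00426852 / 0.103621 ≈ 0.0412

0.0412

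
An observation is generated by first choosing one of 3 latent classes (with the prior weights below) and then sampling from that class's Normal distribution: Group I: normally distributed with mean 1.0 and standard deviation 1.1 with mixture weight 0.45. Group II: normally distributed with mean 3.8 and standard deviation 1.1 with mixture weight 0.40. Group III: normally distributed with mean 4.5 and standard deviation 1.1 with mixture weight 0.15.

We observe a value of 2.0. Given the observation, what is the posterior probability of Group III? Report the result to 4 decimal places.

0.0274

Apply Bayes' rule: the posterior for each component is proportional to its prior times its likelihood at x.
Evaluate each component's likelihood at the observed value:
  L_I = 0.239915
  L_II = 0.0950748
  L_III = 0.0274087
Multiply by the mixture weights:
  π_I·L_I = 0.45 × 0.239915 = 0.107962
  π_II·L_II = 0.40 × 0.0950748 = 0.0380299
  π_III·L_III = 0.15 × 0.0274087 = 0.00411131
Sum: 0.107962 + 0.0380299 + 0.00411131 = 0.150103
P(Group III | x) ≈ 0.0274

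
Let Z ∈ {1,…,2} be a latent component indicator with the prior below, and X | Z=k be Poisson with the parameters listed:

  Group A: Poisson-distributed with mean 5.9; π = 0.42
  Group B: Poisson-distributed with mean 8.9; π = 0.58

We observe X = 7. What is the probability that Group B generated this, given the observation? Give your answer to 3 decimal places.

Apply Bayes' rule: the posterior for each component is proportional to its prior times its likelihood at x.
Evaluate each component's likelihood at the observed value:
  L_A = e^(−5.9)·5.9^7/7! = 0.135268
  L_B = e^(−8.9)·8.9^7/7! = 0.119696
Unnormalised posteriors:
  π_A·L_A = 0.42 × 0.135268 = 0.0568127
  π_B·L_B = 0.58 × 0.119696 = 0.0694235
Normaliser: 0.0568127 + 0.0694235 = 0.126236
P(Group B | x) = 0.0694235 / 0.126236 ≈ 0.550

0.550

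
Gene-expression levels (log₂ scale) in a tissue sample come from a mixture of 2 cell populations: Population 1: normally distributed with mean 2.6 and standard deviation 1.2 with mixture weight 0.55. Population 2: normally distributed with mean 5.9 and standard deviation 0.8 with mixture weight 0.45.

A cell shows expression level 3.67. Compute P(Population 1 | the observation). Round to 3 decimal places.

Apply Bayes' rule: the posterior for each component is proportional to its prior times its likelihood at x.
Normal densities:
  p_1 = (1/(1.2·√(2π)))·exp(−(3.67−2.6)²/(2·1.2²)) = 0.332452·exp(-0.39753) = 0.223399
  p_2 = (1/(0.8·√(2π)))·exp(−(3.67−5.9)²/(2·0.8²)) = 0.498678·exp(-3.88508) = 0.0102459
Weight by the priors:
  π_1·p_1 = 0.55 × 0.223399 = 0.12287
  π_2·p_2 = 0.45 × 0.0102459 = 0.00461068
Evidence: 0.12287 + 0.00461068 = 0.12748
P(Population 1 | the observation) ≈ 0.964

0.964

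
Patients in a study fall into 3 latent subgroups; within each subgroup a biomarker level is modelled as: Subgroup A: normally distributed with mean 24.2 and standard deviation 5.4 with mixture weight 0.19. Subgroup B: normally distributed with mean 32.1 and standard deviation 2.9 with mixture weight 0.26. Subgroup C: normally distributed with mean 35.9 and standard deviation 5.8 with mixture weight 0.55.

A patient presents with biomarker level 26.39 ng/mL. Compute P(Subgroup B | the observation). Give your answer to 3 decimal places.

0.184

By Bayes' theorem, P(k | x) = π_k f_k(x) / Σ_j π_j f_j(x).
Component likelihoods at x = 26.39 ng/mL:
  p_A = (1/(5.4·√(2π)))·exp(−(26.39−24.2)²/(2·5.4²)) = 0.073878·exp(-0.08224) = 0.0680457
  p_B = (1/(2.9·√(2π)))·exp(−(26.39−32.1)²/(2·2.9²)) = 0.137566·exp(-1.93841) = 0.0198002
  p_C = (1/(5.8·√(2π)))·exp(−(26.39−35.9)²/(2·5.8²)) = 0.068783·exp(-1.34423) = 0.0179345
Weight by the priors:
  π_A·p_A = 0.19 × 0.0680457 = 0.0129287
  π_B·p_B = 0.26 × 0.0198002 = 0.00514806
  π_C·p_C = 0.55 × 0.0179345 = 0.00986396
Sum: 0.0129287 + 0.00514806 + 0.00986396 = 0.0279407
So the posterior for Subgroup B is 0.00514806 / 0.0279407 ≈ 0.184.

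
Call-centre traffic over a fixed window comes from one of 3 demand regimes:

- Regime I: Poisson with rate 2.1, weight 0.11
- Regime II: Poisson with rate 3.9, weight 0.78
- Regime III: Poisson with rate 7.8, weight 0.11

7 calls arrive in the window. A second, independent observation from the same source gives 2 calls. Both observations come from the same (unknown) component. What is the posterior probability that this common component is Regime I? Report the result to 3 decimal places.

Apply Bayes' rule: the posterior for each component is proportional to its prior times its likelihood at x.
Since both observations come from the same component, the likelihood for component k is f_k(x₁)·f_k(x₂).
  f_I = [e^(−2.1)·2.1^7/7! = 0.00437609] × [0.270016] = 0.00118162
  f_II = [e^(−3.9)·3.9^7/7! = 0.0551154] × [0.15394] = 0.00848446
  f_III = [e^(−7.8)·7.8^7/7! = 0.142802] × [0.0124641] = 0.00177991
Prior × likelihood for each component:
  w_I·f_I = 0.11 × 0.00118162 = 0.000129978
  w_II·f_II = 0.78 × 0.00848446 = 0.00661788
  w_III·f_III = 0.11 × 0.00177991 = 0.00019579
Normaliser: 0.000129978 + 0.00661788 + 0.00019579 = 0.00694364
So the posterior for Regime I is 0.000129978 / 0.00694364 ≈ 0.019.

0.019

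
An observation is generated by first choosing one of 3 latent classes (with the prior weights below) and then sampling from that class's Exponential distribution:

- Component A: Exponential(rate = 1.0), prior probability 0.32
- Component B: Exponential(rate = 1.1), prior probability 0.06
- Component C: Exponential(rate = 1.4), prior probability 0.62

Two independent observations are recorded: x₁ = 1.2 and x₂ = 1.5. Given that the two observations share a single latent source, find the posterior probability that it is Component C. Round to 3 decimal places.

0.524

P(component k | x) = π_k·f_k(x) / marginal(x), where marginal(x) = Σ_j π_j·f_j(x).
Since both observations come from the same component, the likelihood for component k is f_k(x₁)·f_k(x₂).
  L_A = [0.301194] × [0.22313] = 0.0672055
  L_B = [0.293849] × [0.211255] = 0.062077
  L_C = [0.260924] × [0.171439] = 0.0447325
Weight by the priors:
  π_A·L_A = 0.32 × 0.0672055 = 0.0215058
  π_B·L_B = 0.06 × 0.062077 = 0.00372462
  π_C·L_C = 0.62 × 0.0447325 = 0.0277341
Denominator: 0.0215058 + 0.00372462 + 0.0277341 = 0.0529645
P(Component C | x₁, x₂) = 0.0277341 / 0.0529645 ≈ 0.524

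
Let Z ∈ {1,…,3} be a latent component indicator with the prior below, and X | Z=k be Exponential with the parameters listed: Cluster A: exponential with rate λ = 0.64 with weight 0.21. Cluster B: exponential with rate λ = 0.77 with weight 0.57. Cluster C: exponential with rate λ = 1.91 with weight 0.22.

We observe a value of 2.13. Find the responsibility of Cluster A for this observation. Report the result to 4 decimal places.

By Bayes' theorem, P(k | x) = w_k f_k(x) / Σ_j w_j f_j(x).
Exponential densities:
  L_A = 0.64·e^(−0.64·2.13) = 0.64·e^(−1.3632) = 0.163738
  L_B = 0.77·e^(−0.77·2.13) = 0.77·e^(−1.6401) = 0.14935
  L_C = 1.91·e^(−1.91·2.13) = 1.91·e^(−4.0683) = 0.0326733
Weight by the priors:
  w_A·L_A = 0.21 × 0.163738 = 0.034385
  w_B·L_B = 0.57 × 0.14935 = 0.0851293
  w_C·L_C = 0.22 × 0.0326733 = 0.00718813
Sum: 0.034385 + 0.0851293 + 0.00718813 = 0.126702
Responsibility of Cluster A: 0.034385 / 0.126702 ≈ 0.2714

0.2714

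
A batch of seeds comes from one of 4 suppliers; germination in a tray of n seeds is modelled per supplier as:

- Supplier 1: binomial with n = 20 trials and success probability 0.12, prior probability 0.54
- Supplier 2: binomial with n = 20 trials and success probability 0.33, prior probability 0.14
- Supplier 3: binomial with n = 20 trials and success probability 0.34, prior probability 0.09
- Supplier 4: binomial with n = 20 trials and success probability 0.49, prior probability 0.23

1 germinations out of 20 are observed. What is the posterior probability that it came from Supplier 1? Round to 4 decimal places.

Posterior ∝ prior × likelihood, so P(k | x) ∝ w_k f_k(x); normalise over all components.
Evaluate each component's likelihood at the observed value:
  f_1 = C(20,1)·0.12^1·0.88^19 = 20·0.12·0.0881395 = 0.211535
  f_2 = C(20,1)·0.33^1·0.67^19 = 20·0.33·0.000495931 = 0.00327314
  f_3 = C(20,1)·0.34^1·0.66^19 = 20·0.34·0.000372679 = 0.00253422
  f_4 = C(20,1)·0.49^1·0.51^19 = 20·0.49·2.77865e-06 = 2.72307e-05
Unnormalised posteriors:
  w_1·f_1 = 0.54 × 0.211535 = 0.114229
  w_2·f_2 = 0.14 × 0.00327314 = 0.00045824
  w_3·f_3 = 0.09 × 0.00253422 = 0.000228079
  w_4·f_4 = 0.23 × 2.72307e-05 = 6.26307e-06
Sum: 0.114229 + 0.00045824 + 0.000228079 + 6.26307e-06 = 0.114921
So the posterior for Supplier 1 is 0.114229 / 0.114921 ≈ 0.9940.

0.9940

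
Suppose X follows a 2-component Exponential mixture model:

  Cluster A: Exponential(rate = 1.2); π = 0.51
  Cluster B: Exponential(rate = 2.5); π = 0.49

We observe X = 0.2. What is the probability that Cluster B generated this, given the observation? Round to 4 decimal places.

0.6068

The responsibility of component k is P(Z=k) f_k(x) divided by Σ_j P(Z=j) f_j(x).
Evaluate each component's likelihood at the observed value:
  f_A = 0.943953
  f_B = 1.51633
Unnormalised posteriors:
  P(Z=A)·f_A = 0.51 × 0.943953 = 0.481416
  P(Z=B)·f_B = 0.49 × 1.51633 = 0.743
Normaliser: 0.481416 + 0.743 = 1.22442
P(Cluster B | x) = 0.743 / 1.22442 ≈ 0.6068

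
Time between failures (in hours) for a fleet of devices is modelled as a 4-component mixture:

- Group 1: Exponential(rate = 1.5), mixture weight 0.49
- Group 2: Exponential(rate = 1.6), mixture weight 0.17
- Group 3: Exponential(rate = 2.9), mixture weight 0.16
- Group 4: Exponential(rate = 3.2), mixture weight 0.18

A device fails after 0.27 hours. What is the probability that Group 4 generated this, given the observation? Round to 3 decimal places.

0.216

By Bayes' theorem, P(k | x) = P(Z=k) f_k(x) / Σ_j P(Z=j) f_j(x).
Evaluate each component's likelihood at the observed value:
  f_1 = 1.5·e^(−1.5·0.27) = 1.5·e^(−0.4050) = 1.00047
  f_2 = 1.6·e^(−1.6·0.27) = 1.6·e^(−0.4320) = 1.03874
  f_3 = 2.9·e^(−2.9·0.27) = 2.9·e^(−0.7830) = 1.3254
  f_4 = 3.2·e^(−3.2·0.27) = 3.2·e^(−0.8640) = 1.34871
Multiply by the mixture weights:
  P(Z=1)·f_1 = 0.49 × 1.00047 = 0.490228
  P(Z=2)·f_2 = 0.17 × 1.03874 = 0.176585
  P(Z=3)·f_3 = 0.16 × 1.3254 = 0.212063
  P(Z=4)·f_4 = 0.18 × 1.34871 = 0.242768
Sum: 0.490228 + 0.176585 + 0.212063 + 0.242768 = 1.12164
So the posterior for Group 4 is 0.242768 / 1.12164 ≈ 0.216.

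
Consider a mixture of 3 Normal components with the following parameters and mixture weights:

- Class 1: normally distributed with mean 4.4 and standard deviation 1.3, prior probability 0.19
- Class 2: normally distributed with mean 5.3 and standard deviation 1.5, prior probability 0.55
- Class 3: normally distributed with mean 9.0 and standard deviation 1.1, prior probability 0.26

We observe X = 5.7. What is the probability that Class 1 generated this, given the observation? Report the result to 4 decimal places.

0.1991

The responsibility of component k is w_k f_k(x) divided by Σ_j w_j f_j(x).
Component likelihoods at x = 5.7:
  L_1 = 0.186131
  L_2 = 0.256671
  L_3 = 0.00402895
Unnormalised posteriors:
  w_1·L_1 = 0.19 × 0.186131 = 0.035365
  w_2·L_2 = 0.55 × 0.256671 = 0.141169
  w_3·L_3 = 0.26 × 0.00402895 = 0.00104753
Marginal: 0.035365 + 0.141169 + 0.00104753 = 0.177582
So the posterior for Class 1 is 0.035365 / 0.177582 ≈ 0.1991.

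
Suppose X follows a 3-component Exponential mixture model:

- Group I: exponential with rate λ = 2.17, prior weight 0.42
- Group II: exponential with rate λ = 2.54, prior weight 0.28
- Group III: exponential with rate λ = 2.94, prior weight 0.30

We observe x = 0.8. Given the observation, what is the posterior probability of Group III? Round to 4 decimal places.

The responsibility of component k is π_k f_k(x) divided by Σ_j π_j f_j(x).
Evaluate each component's likelihood at the observed value:
  f_I = 0.382406
  f_II = 0.332926
  f_III = 0.279825
Weight by the priors:
  π_I·f_I = 0.42 × 0.382406 = 0.16061
  π_II·f_II = 0.28 × 0.332926 = 0.0932192
  π_III·f_III = 0.30 × 0.279825 = 0.0839475
Sum: 0.16061 + 0.0932192 + 0.0839475 = 0.337777
Responsibility of Group III: 0.0839475 / 0.337777 ≈ 0.2485

0.2485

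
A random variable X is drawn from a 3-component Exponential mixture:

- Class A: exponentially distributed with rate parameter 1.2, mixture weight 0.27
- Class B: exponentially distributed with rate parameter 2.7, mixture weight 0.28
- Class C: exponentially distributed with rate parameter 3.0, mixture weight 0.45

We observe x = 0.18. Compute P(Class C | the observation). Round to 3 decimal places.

The responsibility of component k is π_k f_k(x) divided by Σ_j π_j f_j(x).
Exponential densities:
  p_A = 1.2·e^(−1.2·0.18) = 1.2·e^(−0.2160) = 0.966882
  p_B = 2.7·e^(−2.7·0.18) = 2.7·e^(−0.4860) = 1.66072
  p_C = 3.0·e^(−3.0·0.18) = 3.0·e^(−0.5400) = 1.74824
Prior × likelihood for each component:
  π_A·p_A = 0.27 × 0.966882 = 0.261058
  π_B·p_B = 0.28 × 1.66072 = 0.465002
  π_C·p_C = 0.45 × 1.74824 = 0.78671
Marginal: 0.261058 + 0.465002 + 0.78671 = 1.51277
P(Class C | x) = 0.78671 / 1.51277 ≈ 0.520

0.520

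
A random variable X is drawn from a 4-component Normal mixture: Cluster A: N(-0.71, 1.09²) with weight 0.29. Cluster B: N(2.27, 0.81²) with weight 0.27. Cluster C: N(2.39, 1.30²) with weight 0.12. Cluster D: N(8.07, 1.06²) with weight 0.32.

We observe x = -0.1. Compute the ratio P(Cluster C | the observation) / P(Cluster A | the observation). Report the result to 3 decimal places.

0.065

Since P(k|x) ∝ π_k f_k(x), the posterior odds are π_i f_i(x) / (π_j f_j(x)).
Evaluate each component's likelihood at the observed value:
  L_A = 0.31295
  L_B = 0.00681425
  L_C = 0.0490139
  L_D = 4.73908e-14
Odds = (0.12/0.29) × (0.0490139/0.31295) = 0.413793 × 0.156619 ≈ 0.065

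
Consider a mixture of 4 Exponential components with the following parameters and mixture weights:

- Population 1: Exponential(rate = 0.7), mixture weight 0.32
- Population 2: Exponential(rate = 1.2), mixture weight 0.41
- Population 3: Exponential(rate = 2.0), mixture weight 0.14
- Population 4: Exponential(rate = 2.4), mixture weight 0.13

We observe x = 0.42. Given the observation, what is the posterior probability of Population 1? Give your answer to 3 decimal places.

The responsibility of component k is π_k f_k(x) divided by Σ_j π_j f_j(x).
Component likelihoods at x = 0.42:
  L_1 = 0.7·e^(−0.7·0.42) = 0.7·e^(−0.2940) = 0.521694
  L_2 = 1.2·e^(−1.2·0.42) = 1.2·e^(−0.5040) = 0.724931
  L_3 = 2.0·e^(−2.0·0.42) = 2.0·e^(−0.8400) = 0.863421
  L_4 = 2.4·e^(−2.4·0.42) = 2.4·e^(−1.0080) = 0.875876
Weight by the priors:
  π_1·L_1 = 0.32 × 0.521694 = 0.166942
  π_2·L_2 = 0.41 × 0.724931 = 0.297222
  π_3·L_3 = 0.14 × 0.863421 = 0.120879
  π_4·L_4 = 0.13 × 0.875876 = 0.113864
Normaliser: 0.166942 + 0.297222 + 0.120879 + 0.113864 = 0.698907
So the posterior for Population 1 is 0.166942 / 0.698907 ≈ 0.239.

0.239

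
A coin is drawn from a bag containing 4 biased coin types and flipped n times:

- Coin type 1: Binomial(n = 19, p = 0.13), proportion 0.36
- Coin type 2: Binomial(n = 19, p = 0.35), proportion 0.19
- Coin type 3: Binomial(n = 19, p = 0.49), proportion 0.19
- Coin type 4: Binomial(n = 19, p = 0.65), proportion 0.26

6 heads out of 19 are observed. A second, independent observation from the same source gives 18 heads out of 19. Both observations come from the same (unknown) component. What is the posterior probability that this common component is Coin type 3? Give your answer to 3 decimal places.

0.139

By Bayes' theorem, P(k | x) = π_k f_k(x) / Σ_j π_j f_j(x).
Since both observations come from the same component, the likelihood for component k is f_k(x₁)·f_k(x₂).
  L_1 = [0.0214236] × [1.85889e-15] = 3.9824e-17
  L_2 = [0.184401] × [7.6717e-08] = 1.41467e-08
  L_3 = [0.0593022] × [2.56953e-05] = 1.52379e-06
  L_4 = [0.00242017] × [0.00285274] = 6.90412e-06
Prior × likelihood for each component:
  π_1·L_1 = 0.36 × 3.9824e-17 = 1.43367e-17
  π_2·L_2 = 0.19 × 1.41467e-08 = 2.68787e-09
  π_3·L_3 = 0.19 × 1.52379e-06 = 2.89519e-07
  π_4·L_4 = 0.26 × 6.90412e-06 = 1.79507e-06
Sum: 1.43367e-17 + 2.68787e-09 + 2.89519e-07 + 1.79507e-06 = 2.08728e-06
P(Coin type 3 | x) ≈ 0.139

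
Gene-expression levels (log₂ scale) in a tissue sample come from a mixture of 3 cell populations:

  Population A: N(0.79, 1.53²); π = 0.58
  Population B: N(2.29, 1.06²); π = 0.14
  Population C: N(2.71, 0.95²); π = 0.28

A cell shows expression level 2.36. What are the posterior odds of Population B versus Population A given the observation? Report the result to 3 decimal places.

0.589

Since P(k|x) ∝ π_k f_k(x), the posterior odds are π_i f_i(x) / (π_j f_j(x)).
Component likelihoods at x = 2.36:
  f_A = (1/(1.53·√(2π)))·exp(−(2.36−0.79)²/(2·1.53²)) = 0.260747·exp(-0.52649) = 0.154017
  f_B = (1/(1.06·√(2π)))·exp(−(2.36−2.29)²/(2·1.06²)) = 0.376361·exp(-0.00218) = 0.375541
  f_C = (1/(0.95·√(2π)))·exp(−(2.36−2.71)²/(2·0.95²)) = 0.419939·exp(-0.06787) = 0.392385
0.0525757 / 0.0893299 ≈ 0.589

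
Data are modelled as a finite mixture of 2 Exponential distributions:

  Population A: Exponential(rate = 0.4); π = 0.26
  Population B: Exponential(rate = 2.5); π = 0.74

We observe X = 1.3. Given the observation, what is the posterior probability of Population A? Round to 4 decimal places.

P(component k | x) = π_k·f_k(x) / marginal(x), where marginal(x) = Σ_j π_j·f_j(x).
Exponential densities:
  L_A = 0.237808
  L_B = 0.0969355
Weight by the priors:
  π_A·L_A = 0.26 × 0.237808 = 0.0618301
  π_B·L_B = 0.74 × 0.0969355 = 0.0717323
Sum: 0.0618301 + 0.0717323 = 0.133562
So the posterior for Population A is 0.0618301 / 0.133562 ≈ 0.4629.

0.4629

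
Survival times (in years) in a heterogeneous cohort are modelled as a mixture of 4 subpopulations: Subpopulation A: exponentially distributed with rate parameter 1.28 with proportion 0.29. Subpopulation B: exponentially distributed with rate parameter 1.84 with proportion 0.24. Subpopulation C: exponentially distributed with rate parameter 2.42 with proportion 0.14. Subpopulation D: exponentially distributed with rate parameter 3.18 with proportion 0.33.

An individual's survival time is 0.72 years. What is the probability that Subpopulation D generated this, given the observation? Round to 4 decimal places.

The responsibility of component k is w_k f_k(x) divided by Σ_j w_j f_j(x).
Component likelihoods at x = 0.72 years:
  p_A = 0.509289
  p_B = 0.489175
  p_C = 0.423741
  p_D = 0.322156
Unnormalised posteriors:
  w_A·p_A = 0.29 × 0.509289 = 0.147694
  w_B·p_B = 0.24 × 0.489175 = 0.117402
  w_C·p_C = 0.14 × 0.423741 = 0.0593238
  w_D·p_D = 0.33 × 0.322156 = 0.106312
Normaliser: 0.147694 + 0.117402 + 0.0593238 + 0.106312 = 0.430731
P(Subpopulation D | data) = 0.106312 / 0.430731 ≈ 0.2468

0.2468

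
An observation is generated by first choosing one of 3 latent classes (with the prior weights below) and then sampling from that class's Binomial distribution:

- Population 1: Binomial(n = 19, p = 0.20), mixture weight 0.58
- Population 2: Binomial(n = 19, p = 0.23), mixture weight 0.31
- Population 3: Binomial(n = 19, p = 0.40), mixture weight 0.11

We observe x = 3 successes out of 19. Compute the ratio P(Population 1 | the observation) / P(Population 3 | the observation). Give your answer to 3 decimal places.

65.761

Since P(k|x) ∝ w_k f_k(x), the posterior odds are w_i f_i(x) / (w_j f_j(x)).
Component likelihoods at x = 3 successes out of 19:
  p_1 = C(19,3)·0.20^3·0.80^16 = 969·0.008·0.0281475 = 0.218199
  p_2 = C(19,3)·0.23^3·0.77^16 = 969·0.012167·0.0152704 = 0.180036
  p_3 = C(19,3)·0.40^3·0.60^16 = 969·0.064·0.000282111 = 0.0174954
0.126556 / 0.00192449 ≈ 65.761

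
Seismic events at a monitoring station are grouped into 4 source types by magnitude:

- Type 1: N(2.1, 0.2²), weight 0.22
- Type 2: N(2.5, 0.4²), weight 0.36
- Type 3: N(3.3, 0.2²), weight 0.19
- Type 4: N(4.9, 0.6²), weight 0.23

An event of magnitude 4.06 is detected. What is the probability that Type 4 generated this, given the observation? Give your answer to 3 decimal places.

0.992

P(component k | x) = π_k·f_k(x) / marginal(x), where marginal(x) = Σ_j π_j·f_j(x).
Evaluate each component's likelihood at the observed value:
  f_1 = (1/(0.2·√(2π)))·exp(−(4.06−2.1)²/(2·0.2²)) = 1.994711·exp(-48.02000) = 2.7865e-21
  f_2 = (1/(0.4·√(2π)))·exp(−(4.06−2.5)²/(2·0.4²)) = 0.997356·exp(-7.60500) = 0.000496639
  f_3 = (1/(0.2·√(2π)))·exp(−(4.06−3.3)²/(2·0.2²)) = 1.994711·exp(-7.22000) = 0.00145973
  f_4 = (1/(0.6·√(2π)))·exp(−(4.06−4.9)²/(2·0.6²)) = 0.664904·exp(-0.98000) = 0.249546
Weight by the priors:
  π_1·f_1 = 0.22 × 2.7865e-21 = 6.1303e-22
  π_2·f_2 = 0.36 × 0.000496639 = 0.00017879
  π_3·f_3 = 0.19 × 0.00145973 = 0.00027735
  π_4·f_4 = 0.23 × 0.249546 = 0.0573955
Sum: 6.1303e-22 + 0.00017879 + 0.00027735 + 0.0573955 = 0.0578517
So the posterior for Type 4 is 0.0573955 / 0.0578517 ≈ 0.992.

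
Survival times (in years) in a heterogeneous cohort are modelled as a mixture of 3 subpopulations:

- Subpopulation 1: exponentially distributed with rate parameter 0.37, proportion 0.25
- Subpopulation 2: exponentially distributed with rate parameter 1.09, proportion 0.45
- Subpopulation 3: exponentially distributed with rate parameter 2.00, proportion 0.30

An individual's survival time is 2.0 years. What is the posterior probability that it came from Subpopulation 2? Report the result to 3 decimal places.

By Bayes' theorem, P(k | x) = π_k f_k(x) / Σ_j π_j f_j(x).
Evaluate each component's likelihood at the observed value:
  p_1 = 0.176532
  p_2 = 0.123215
  p_3 = 0.0366313
Multiply by the mixture weights:
  π_1·p_1 = 0.25 × 0.176532 = 0.044133
  π_2·p_2 = 0.45 × 0.123215 = 0.0554469
  π_3·p_3 = 0.30 × 0.0366313 = 0.0109894
Denominator: 0.044133 + 0.0554469 + 0.0109894 = 0.110569
So the posterior for Subpopulation 2 is 0.0554469 / 0.110569 ≈ 0.501.

0.501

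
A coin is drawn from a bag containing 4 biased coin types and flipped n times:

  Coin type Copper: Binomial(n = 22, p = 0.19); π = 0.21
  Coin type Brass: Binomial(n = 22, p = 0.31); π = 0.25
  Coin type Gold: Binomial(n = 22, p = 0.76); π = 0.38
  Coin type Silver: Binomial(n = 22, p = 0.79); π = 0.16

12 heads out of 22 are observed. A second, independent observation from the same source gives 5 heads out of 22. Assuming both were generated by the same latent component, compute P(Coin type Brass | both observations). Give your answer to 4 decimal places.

P(component k | x) = π_k·f_k(x) / marginal(x), where marginal(x) = Σ_j π_j·f_j(x).
Since both observations come from the same component, the likelihood for component k is f_k(x₁)·f_k(x₂).
  L_Copper = [C(22,12)·0.19^12·0.81^10 = 646646·2.21331e-09·0.121577 = 0.000174004] × [0.181355] = 3.15566e-05
  L_Brass = [C(22,12)·0.31^12·0.69^10 = 646646·7.87663e-07·0.0244619 = 0.0124594] × [0.137328] = 0.00171103
  L_Gold = [C(22,12)·0.76^12·0.24^10 = 646646·0.0371333·6.34034e-07 = 0.0152245] × [1.94167e-07] = 2.95609e-09
  L_Silver = [C(22,12)·0.79^12·0.21^10 = 646646·0.0590915·1.66799e-07 = 0.0063736] × [2.43433e-08] = 1.55155e-10
Multiply by the mixture weights:
  π_Copper·L_Copper = 0.21 × 3.15566e-05 = 6.62689e-06
  π_Brass·L_Brass = 0.25 × 0.00171103 = 0.000427758
  π_Gold·L_Gold = 0.38 × 2.95609e-09 = 1.12332e-09
  π_Silver·L_Silver = 0.16 × 1.55155e-10 = 2.48248e-11
Denominator: 6.62689e-06 + 0.000427758 + 1.12332e-09 + 2.48248e-11 = 0.000434386
P(Coin type Brass | x₁,x₂) ≈ 0.9847

0.9847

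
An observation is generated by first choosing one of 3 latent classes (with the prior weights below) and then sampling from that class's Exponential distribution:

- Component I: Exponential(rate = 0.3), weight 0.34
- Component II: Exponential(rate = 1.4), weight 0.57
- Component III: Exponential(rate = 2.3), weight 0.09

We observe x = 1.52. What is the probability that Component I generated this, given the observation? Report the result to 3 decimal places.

The responsibility of component k is π_k f_k(x) divided by Σ_j π_j f_j(x).
Component likelihoods at x = 1.52:
  f_I = 0.3·e^(−0.3·1.52) = 0.3·e^(−0.4560) = 0.190144
  f_II = 1.4·e^(−1.4·1.52) = 1.4·e^(−2.1280) = 0.166705
  f_III = 2.3·e^(−2.3·1.52) = 2.3·e^(−3.4960) = 0.0697324
Prior × likelihood for each component:
  π_I·f_I = 0.34 × 0.190144 = 0.064649
  π_II·f_II = 0.57 × 0.166705 = 0.095022
  π_III·f_III = 0.09 × 0.0697324 = 0.00627591
Sum: 0.064649 + 0.095022 + 0.00627591 = 0.165947
P(Component I | data) = 0.064649 / 0.165947 ≈ 0.390

0.390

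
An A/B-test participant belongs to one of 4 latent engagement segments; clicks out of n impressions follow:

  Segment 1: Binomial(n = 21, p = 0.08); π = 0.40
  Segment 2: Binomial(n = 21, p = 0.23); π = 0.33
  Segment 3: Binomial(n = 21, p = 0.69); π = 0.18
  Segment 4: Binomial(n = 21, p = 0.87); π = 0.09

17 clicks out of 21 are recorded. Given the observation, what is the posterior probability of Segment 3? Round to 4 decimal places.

P(component k | x) = π_k·f_k(x) / marginal(x), where marginal(x) = Σ_j π_j·f_j(x).
Component likelihoods at x = 17 clicks out of 21:
  L_1 = 9.65484e-16
  L_2 = 2.96757e-08
  L_3 = 0.100681
  L_4 = 0.160201
Prior × likelihood for each component:
  π_1·L_1 = 0.40 × 9.65484e-16 = 3.86194e-16
  π_2·L_2 = 0.33 × 2.96757e-08 = 9.79297e-09
  π_3·L_3 = 0.18 × 0.100681 = 0.0181225
  π_4·L_4 = 0.09 × 0.160201 = 0.0144181
Marginal: 3.86194e-16 + 9.79297e-09 + 0.0181225 + 0.0144181 = 0.0325406
So the posterior for Segment 3 is 0.0181225 / 0.0325406 ≈ 0.5569.

0.5569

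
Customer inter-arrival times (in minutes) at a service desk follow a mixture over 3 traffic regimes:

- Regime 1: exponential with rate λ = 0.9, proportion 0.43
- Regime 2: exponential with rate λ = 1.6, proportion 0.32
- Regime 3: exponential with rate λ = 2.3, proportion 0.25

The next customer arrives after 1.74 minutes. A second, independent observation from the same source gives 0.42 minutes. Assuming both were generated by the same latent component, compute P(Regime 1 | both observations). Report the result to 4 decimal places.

P(component k | x) = w_k·f_k(x) / marginal(x), where marginal(x) = Σ_j w_j·f_j(x).
Since both observations come from the same component, the likelihood for component k is f_k(x₁)·f_k(x₂).
  L_1 = [0.187991] × [0.616707] = 0.115936
  L_2 = [0.0988654] × [0.817098] = 0.0807827
  L_3 = [0.0420418] × [0.875386] = 0.0368028
Prior × likelihood for each component:
  w_1·L_1 = 0.43 × 0.115936 = 0.0498523
  w_2·L_2 = 0.32 × 0.0807827 = 0.0258505
  w_3·L_3 = 0.25 × 0.0368028 = 0.0092007
Marginal: 0.0498523 + 0.0258505 + 0.0092007 = 0.0849034
P(Regime 1 | data) ≈ 0.5872

0.5872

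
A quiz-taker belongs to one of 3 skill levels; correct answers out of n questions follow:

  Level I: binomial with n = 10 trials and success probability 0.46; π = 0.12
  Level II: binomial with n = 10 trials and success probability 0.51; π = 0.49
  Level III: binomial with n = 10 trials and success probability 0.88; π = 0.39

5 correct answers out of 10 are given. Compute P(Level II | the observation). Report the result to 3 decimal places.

By Bayes' theorem, P(k | x) = π_k f_k(x) / Σ_j π_j f_j(x).
Component likelihoods at x = 5 correct answers out of 10:
  f_I = C(10,5)·0.46^5·0.54^5 = 252·0.0205963·0.0459165 = 0.238319
  f_II = C(10,5)·0.51^5·0.49^5 = 252·0.0345025·0.0282475 = 0.245602
  f_III = C(10,5)·0.88^5·0.12^5 = 252·0.527732·2.48832e-05 = 0.00330918
Prior × likelihood for each component:
  π_I·f_I = 0.12 × 0.238319 = 0.0285983
  π_II·f_II = 0.49 × 0.245602 = 0.120345
  π_III·f_III = 0.39 × 0.00330918 = 0.00129058
Sum: 0.0285983 + 0.120345 + 0.00129058 = 0.150234
P(Level II | 5 correct answers out of 10) ≈ 0.801

0.801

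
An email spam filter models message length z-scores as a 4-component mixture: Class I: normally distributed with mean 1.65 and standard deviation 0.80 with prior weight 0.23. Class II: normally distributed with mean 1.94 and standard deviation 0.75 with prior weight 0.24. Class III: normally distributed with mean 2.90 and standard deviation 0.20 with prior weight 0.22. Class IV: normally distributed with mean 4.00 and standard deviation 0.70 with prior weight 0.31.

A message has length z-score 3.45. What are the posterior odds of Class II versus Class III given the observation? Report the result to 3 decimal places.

The posterior odds equal the prior odds times the likelihood ratio: (π_i/π_j)·(f_i(x)/f_j(x)).
Evaluate each component's likelihood at the observed value:
  L_I = 0.0396746
  L_II = 0.0700874
  L_III = 0.0454678
  L_IV = 0.418559
Posterior odds = (π_II·L_II) / (π_III·L_III) = (0.24·0.0700874) / (0.22·0.0454678) = 0.016821 / 0.0100029 ≈ 1.682

1.682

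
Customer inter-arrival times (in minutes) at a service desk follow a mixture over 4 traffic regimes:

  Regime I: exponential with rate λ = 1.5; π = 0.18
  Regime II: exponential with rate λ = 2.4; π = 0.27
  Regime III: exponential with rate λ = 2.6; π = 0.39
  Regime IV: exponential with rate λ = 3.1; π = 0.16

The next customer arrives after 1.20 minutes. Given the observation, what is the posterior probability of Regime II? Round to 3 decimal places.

0.264

Apply Bayes' rule: the posterior for each component is proportional to its prior times its likelihood at x.
Component likelihoods at x = 1.20 minutes:
  f_I = 0.247948
  f_II = 0.134723
  f_III = 0.114809
  f_IV = 0.0751253
Multiply by the mixture weights:
  π_I·f_I = 0.18 × 0.247948 = 0.0446307
  π_II·f_II = 0.27 × 0.134723 = 0.0363753
  π_III·f_III = 0.39 × 0.114809 = 0.0447754
  π_IV·f_IV = 0.16 × 0.0751253 = 0.01202
Normaliser: 0.0446307 + 0.0363753 + 0.0447754 + 0.01202 = 0.137801
So the posterior for Regime II is 0.0363753 / 0.137801 ≈ 0.264.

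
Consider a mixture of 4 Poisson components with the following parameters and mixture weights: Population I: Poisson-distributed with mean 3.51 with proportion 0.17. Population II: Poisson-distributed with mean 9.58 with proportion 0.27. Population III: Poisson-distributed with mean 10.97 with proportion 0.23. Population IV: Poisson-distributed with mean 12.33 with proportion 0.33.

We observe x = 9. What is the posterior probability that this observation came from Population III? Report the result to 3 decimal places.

0.286

Apply Bayes' rule: the posterior for each component is proportional to its prior times its likelihood at x.
Component likelihoods at x = 9:
  f_I = 0.00666235
  f_II = 0.129415
  f_III = 0.109115
  f_IV = 0.0801777
Prior × likelihood for each component:
  w_I·f_I = 0.17 × 0.00666235 = 0.0011326
  w_II·f_II = 0.27 × 0.129415 = 0.0349421
  w_III·f_III = 0.23 × 0.109115 = 0.0250965
  w_IV·f_IV = 0.33 × 0.0801777 = 0.0264586
Evidence: 0.0011326 + 0.0349421 + 0.0250965 + 0.0264586 = 0.0876299
P(Population III | data) ≈ 0.286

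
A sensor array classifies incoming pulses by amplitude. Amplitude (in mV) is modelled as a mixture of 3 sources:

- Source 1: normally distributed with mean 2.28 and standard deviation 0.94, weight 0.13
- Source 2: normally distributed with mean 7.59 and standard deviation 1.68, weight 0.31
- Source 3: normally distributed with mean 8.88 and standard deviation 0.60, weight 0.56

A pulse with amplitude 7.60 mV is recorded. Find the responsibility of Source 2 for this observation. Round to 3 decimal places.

0.658

P(component k | x) = w_k·f_k(x) / marginal(x), where marginal(x) = Σ_j w_j·f_j(x).
Evaluate each component's likelihood at the observed value:
  f_1 = (1/(0.94·√(2π)))·exp(−(7.60−2.28)²/(2·0.94²)) = 0.424407·exp(-16.01539) = 4.70312e-08
  f_2 = (1/(1.68·√(2π)))·exp(−(7.60−7.59)²/(2·1.68²)) = 0.237466·exp(-0.00002) = 0.237461
  f_3 = (1/(0.60·√(2π)))·exp(−(7.60−8.88)²/(2·0.60²)) = 0.664904·exp(-2.27556) = 0.0683121
Prior × likelihood for each component:
  w_1·f_1 = 0.13 × 4.70312e-08 = 6.11406e-09
  w_2·f_2 = 0.31 × 0.237461 = 0.073613
  w_3·f_3 = 0.56 × 0.0683121 = 0.0382548
Marginal: 6.11406e-09 + 0.073613 + 0.0382548 = 0.111868
P(Source 2 | x) ≈ 0.658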